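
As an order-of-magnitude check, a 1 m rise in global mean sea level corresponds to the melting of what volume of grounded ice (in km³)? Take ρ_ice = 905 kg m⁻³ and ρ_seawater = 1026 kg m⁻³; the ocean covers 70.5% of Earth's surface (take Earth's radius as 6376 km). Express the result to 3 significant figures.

≈ 4.08×10^5 km³

Required water volume = Δh × A = 1 m × 3.60×10^14 m² = 3.602×10^14 m³ = 3.602×10^5 km³.
Ice volume = water volume × ρ_w/ρ_ice = 3.602×10^5 × 1026/905 = 4.08×10^5 km³.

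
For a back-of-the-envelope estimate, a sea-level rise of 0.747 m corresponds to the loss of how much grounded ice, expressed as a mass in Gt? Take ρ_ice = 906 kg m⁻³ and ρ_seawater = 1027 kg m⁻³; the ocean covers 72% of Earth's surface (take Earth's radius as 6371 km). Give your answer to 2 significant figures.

Required water volume = Δh × A = 0.747 m × 3.67×10^14 m² = 2.743×10^14 m³.
ρ_w = 1027 kg m⁻³, so the mass of water = 2.743×10^14 m³ × 1027 kg m⁻³ = 2.817×10^17 kg = 2.8×10^5 Gt (and the same mass of ice, by conservation).

≈ 2.8×10^5 Gt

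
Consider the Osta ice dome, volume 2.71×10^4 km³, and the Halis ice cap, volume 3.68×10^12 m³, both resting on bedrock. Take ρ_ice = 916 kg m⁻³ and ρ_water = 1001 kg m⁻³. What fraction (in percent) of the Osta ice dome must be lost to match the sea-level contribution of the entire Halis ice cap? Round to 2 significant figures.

Equal sea-level rise means equal mass of meltwater, i.e. equal mass of ice lost.
Ice mass of Halis: 3.371×10^15 kg; ice mass of Osta: 2.482×10^16 kg.
Fraction required = 3.371×10^15 / 2.482×10^16 = 0.136 → 14 %.

≈ 14 %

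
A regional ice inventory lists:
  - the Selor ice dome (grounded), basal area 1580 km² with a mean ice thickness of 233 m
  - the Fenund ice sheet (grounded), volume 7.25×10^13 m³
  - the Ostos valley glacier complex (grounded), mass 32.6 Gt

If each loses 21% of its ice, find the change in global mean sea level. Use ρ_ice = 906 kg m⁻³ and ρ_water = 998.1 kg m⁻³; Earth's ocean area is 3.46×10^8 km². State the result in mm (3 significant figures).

≈ 40.2 mm

Selor: ice volume = 1580 km² × 233 m = 368.1 km³; 0.21 × 368.1 × (906/998.1) = 70.18 km³ of water.
Fenund: 0.21 × 7.25×10^13 m³ × (906/998.1) = 1.382×10^13 m³ of water.
Ostos: 0.21 × 32.6 Gt = 6.846×10^12 kg; dividing by ρ_w = 998.1 kg m⁻³ gives 6.859×10^9 m³ of water.
Total added water ≈ 1.390×10^13 m³ over 3.46×10^14 m² → Δh = 0.0402 m = 40.2 mm.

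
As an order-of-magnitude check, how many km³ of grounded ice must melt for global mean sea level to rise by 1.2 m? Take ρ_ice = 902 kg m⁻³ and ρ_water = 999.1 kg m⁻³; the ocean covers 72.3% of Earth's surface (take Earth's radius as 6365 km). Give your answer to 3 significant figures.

≈ 4.89×10^5 km³

Required water volume = Δh × A = 1.2 m × 3.68×10^14 m² = 4.417×10^14 m³ = 4.417×10^5 km³.
Ice volume = water volume × ρ_w/ρ_ice = 4.417×10^5 × 999.1/902 = 4.89×10^5 km³.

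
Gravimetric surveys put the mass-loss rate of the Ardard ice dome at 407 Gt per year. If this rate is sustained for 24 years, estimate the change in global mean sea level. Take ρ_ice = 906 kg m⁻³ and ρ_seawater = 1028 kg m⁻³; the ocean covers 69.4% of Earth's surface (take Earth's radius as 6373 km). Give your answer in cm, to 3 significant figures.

Total mass lost = 407 Gt/yr × 24 yr = 9768 Gt = 9.768×10^15 kg.
ρ_w = 1028 kg m⁻³, so water volume = 9.768×10^15 / 1028 = 9.502×10^12 m³.
Δh = 9.502×10^12 / 3.54×10^14 = 0.0268 m = 2.68 cm.

≈ 2.68 cm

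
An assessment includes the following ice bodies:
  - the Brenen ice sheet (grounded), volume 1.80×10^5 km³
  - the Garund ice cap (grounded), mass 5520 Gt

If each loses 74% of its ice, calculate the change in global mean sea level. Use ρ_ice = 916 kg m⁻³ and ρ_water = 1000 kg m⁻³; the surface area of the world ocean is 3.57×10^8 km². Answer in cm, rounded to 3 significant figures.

Brenen: 0.74 × 1.80×10^5 km³ × (916/1000) = 1.220×10^5 km³ of water.
Garund: 0.74 × 5520 Gt = 4.085×10^15 kg; dividing by ρ_w = 1000 kg m⁻³ gives 4.085×10^12 m³ of water.
Total added water ≈ 1.261×10^14 m³ over 3.57×10^14 m² → Δh = 0.353 m = 35.3 cm.

≈ 35.3 cm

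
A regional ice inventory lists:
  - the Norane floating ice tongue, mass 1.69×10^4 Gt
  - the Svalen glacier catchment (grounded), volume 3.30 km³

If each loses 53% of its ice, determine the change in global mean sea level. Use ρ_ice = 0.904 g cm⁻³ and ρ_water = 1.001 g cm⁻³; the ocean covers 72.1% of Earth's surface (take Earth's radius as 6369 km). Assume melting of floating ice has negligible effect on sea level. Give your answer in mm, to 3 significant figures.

≈ 4.30×10^-3 mm

The Norane floating ice tongue is floating and already displaces its own weight of water, so its melt adds essentially nothing to sea level.
Svalen: 0.53 × 3.30 km³ × (904/1001) = 1.580 km³ of water.
Total added water ≈ 1.580×10^9 m³ over 3.68×10^14 m² → Δh = 4.30×10^-6 m = 4.30×10^-3 mm.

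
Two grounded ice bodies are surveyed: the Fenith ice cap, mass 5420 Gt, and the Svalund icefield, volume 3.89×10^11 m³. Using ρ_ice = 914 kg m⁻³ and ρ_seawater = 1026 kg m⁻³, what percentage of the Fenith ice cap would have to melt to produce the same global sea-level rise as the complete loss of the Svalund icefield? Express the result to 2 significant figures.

Equal sea-level rise means equal mass of meltwater, i.e. equal mass of ice lost.
Ice mass of Svalund: 3.555×10^14 kg; ice mass of Fenith: 5.420×10^15 kg.
Fraction required = 3.555×10^14 / 5.420×10^15 = 0.0656 → 6.6 %.

≈ 6.6 %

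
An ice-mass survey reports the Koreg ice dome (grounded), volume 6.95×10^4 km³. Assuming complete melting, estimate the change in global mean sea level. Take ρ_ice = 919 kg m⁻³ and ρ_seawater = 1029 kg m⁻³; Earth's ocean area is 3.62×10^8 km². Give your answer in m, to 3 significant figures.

≈ 0.171 m

Koreg: 6.95×10^4 km³ × (919/1029) = 6.207×10^4 km³ of water.
Spread over 3.62×10^14 m² of ocean, Δh = 6.207×10^13 / 3.62×10^14 = 0.171 m.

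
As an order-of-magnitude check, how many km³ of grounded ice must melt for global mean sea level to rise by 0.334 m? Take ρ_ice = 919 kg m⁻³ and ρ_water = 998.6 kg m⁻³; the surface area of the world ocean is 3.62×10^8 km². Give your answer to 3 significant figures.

≈ 1.31×10^5 km³

Required water volume = Δh × A = 0.334 m × 3.62×10^14 m² = 1.209×10^14 m³ = 1.209×10^5 km³.
Ice volume = water volume × ρ_w/ρ_ice = 1.209×10^5 × 998.6/919 = 1.31×10^5 km³.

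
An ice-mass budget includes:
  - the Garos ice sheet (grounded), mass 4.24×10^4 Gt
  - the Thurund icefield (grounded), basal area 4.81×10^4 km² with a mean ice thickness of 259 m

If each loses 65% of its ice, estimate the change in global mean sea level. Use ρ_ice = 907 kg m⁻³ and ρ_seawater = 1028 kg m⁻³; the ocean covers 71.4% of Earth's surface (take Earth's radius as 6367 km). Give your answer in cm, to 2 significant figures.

Garos: 0.65 × 4.24×10^4 Gt = 2.756×10^16 kg; dividing by ρ_w = 1028 kg m⁻³ gives 2.681×10^13 m³ of water.
Thurund: ice volume = 4.81×10^4 km² × 259 m = 1.246×10^4 km³; 0.65 × 1.246×10^4 × (907/1028) = 7145 km³ of water.
Total added water ≈ 3.395×10^13 m³ over 3.64×10^14 m² → Δh = 0.0933 m = 9.3 cm.

≈ 9.3 cm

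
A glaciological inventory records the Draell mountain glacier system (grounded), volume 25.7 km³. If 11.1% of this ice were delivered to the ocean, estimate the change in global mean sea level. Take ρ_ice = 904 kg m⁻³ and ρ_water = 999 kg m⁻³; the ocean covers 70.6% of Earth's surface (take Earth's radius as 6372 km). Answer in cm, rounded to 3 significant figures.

Draell: 0.111 × 25.7 km³ × (904/999) = 2.581 km³ of water.
Spread over 3.60×10^14 m² of ocean, Δh = 2.581×10^9 / 3.60×10^14 = 7.17×10^-6 m = 7.17×10^-4 cm.

≈ 7.17×10^-4 cm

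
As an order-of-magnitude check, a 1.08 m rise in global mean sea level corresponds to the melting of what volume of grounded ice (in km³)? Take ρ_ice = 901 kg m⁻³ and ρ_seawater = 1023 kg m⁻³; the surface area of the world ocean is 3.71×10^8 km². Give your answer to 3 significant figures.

Required water volume = Δh × A = 1.08 m × 3.71×10^14 m² = 4.007×10^14 m³ = 4.007×10^5 km³.
Ice volume = water volume × ρ_w/ρ_ice = 4.007×10^5 × 1023/901 = 4.55×10^5 km³.

≈ 4.55×10^5 km³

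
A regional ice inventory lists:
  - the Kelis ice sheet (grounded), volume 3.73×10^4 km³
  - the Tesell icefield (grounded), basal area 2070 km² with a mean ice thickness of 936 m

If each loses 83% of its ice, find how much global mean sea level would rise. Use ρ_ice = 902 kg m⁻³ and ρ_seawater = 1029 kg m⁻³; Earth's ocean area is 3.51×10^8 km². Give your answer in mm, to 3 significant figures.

≈ 81.3 mm

Kelis: 0.83 × 3.73×10^4 km³ × (902/1029) = 2.714×10^4 km³ of water.
Tesell: ice volume = 2070 km² × 936 m = 1938 km³; 0.83 × 1938 × (902/1029) = 1410 km³ of water.
Total added water ≈ 2.855×10^13 m³ over 3.51×10^14 m² → Δh = 0.0813 m = 81.3 mm.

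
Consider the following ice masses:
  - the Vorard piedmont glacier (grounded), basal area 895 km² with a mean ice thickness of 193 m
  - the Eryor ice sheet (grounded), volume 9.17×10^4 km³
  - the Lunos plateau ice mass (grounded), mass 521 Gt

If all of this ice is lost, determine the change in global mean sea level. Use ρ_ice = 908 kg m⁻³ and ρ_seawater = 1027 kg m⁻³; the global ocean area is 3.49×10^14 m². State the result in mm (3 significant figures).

≈ 234 mm

Vorard: ice volume = 895 km² × 193 m = 172.7 km³; 172.7 × (908/1027) = 152.7 km³ of water.
Eryor: 9.17×10^4 km³ × (908/1027) = 8.107×10^4 km³ of water.
Lunos: 521 Gt = 5.210×10^14 kg; dividing by ρ_w = 1027 kg m⁻³ gives 5.073×10^11 m³ of water.
Total added water ≈ 8.173×10^13 m³ over 3.49×10^14 m² → Δh = 0.234 m = 234 mm.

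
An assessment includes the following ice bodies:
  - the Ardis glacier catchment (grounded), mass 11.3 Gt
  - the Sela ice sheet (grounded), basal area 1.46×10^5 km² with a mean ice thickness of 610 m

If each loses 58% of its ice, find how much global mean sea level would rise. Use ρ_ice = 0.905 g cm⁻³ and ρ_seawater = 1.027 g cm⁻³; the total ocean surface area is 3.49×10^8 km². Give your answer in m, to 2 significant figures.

≈ 0.13 m

Ardis: 0.58 × 11.3 Gt = 6.554×10^12 kg; dividing by ρ_w = 1.027 g cm⁻³ = 1027 kg m⁻³ gives 6.382×10^9 m³ of water.
Sela: ice volume = 1.46×10^5 km² × 610 m = 8.906×10^4 km³; 0.58 × 8.906×10^4 × (905/1027) = 4.552×10^4 km³ of water.
Total added water ≈ 4.552×10^13 m³ over 3.49×10^14 m² → Δh = 0.130 m.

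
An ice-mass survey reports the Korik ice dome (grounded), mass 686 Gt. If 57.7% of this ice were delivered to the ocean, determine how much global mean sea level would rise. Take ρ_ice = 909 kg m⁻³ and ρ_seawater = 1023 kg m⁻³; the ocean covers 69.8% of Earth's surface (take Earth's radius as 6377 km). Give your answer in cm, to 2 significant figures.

≈ 0.11 cm

Korik: 0.577 × 686 Gt = 3.958×10^14 kg; dividing by ρ_w = 1023 kg m⁻³ gives 3.869×10^11 m³ of water.
Spread over 3.57×10^14 m² of ocean, Δh = 3.869×10^11 / 3.57×10^14 = 1.08×10^-3 m = 0.11 cm.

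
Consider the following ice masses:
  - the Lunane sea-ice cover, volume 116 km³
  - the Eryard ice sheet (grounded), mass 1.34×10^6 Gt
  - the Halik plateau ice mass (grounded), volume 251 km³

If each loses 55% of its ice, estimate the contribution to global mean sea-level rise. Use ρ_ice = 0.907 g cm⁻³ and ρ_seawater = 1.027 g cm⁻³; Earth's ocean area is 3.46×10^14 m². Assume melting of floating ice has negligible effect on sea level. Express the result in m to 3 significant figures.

≈ 2.07 m

The Lunane sea-ice cover is floating and already displaces its own weight of water, so its melt adds essentially nothing to sea level.
Eryard: 0.55 × 1.34×10^6 Gt = 7.370×10^17 kg; dividing by ρ_w = 1.027 g cm⁻³ = 1027 kg m⁻³ gives 7.176×10^14 m³ of water.
Halik: 0.55 × 251 km³ × (907/1027) = 121.9 km³ of water.
Total added water ≈ 7.177×10^14 m³ over 3.46×10^14 m² → Δh = 2.07 m.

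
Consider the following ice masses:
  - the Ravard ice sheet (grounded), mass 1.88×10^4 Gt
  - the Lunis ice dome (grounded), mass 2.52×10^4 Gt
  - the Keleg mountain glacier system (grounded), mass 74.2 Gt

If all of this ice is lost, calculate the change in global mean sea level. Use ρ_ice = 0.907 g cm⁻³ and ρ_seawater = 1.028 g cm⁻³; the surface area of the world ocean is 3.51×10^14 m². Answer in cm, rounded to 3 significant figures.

Ravard: 1.88×10^4 Gt = 1.880×10^16 kg; dividing by ρ_w = 1.028 g cm⁻³ = 1028 kg m⁻³ gives 1.829×10^13 m³ of water.
Lunis: 2.52×10^4 Gt = 2.520×10^16 kg; dividing by ρ_w = 1028 kg m⁻³ gives 2.451×10^13 m³ of water.
Keleg: 74.2 Gt = 7.420×10^13 kg; dividing by ρ_w = 1028 kg m⁻³ gives 7.218×10^10 m³ of water.
Total added water ≈ 4.287×10^13 m³ over 3.51×10^14 m² → Δh = 0.122 m = 12.2 cm.

≈ 12.2 cm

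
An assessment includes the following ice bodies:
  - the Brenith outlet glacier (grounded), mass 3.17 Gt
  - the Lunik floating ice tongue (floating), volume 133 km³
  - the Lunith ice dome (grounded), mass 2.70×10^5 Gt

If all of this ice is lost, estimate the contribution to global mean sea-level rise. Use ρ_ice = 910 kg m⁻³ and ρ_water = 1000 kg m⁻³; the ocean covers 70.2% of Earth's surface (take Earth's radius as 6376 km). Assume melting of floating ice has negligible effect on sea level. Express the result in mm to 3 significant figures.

Brenith: 3.17 Gt = 3.170×10^12 kg; dividing by ρ_w = 1000 kg m⁻³ gives 3.170×10^9 m³ of water.
The Lunik floating ice tongue is floating and already displaces its own weight of water, so its melt adds essentially nothing to sea level.
Lunith: 2.70×10^5 Gt = 2.700×10^17 kg; dividing by ρ_w = 1000 kg m⁻³ gives 2.700×10^14 m³ of water.
Total added water ≈ 2.700×10^14 m³ over 3.59×10^14 m² → Δh = 0.753 m = 753 mm.

≈ 753 mm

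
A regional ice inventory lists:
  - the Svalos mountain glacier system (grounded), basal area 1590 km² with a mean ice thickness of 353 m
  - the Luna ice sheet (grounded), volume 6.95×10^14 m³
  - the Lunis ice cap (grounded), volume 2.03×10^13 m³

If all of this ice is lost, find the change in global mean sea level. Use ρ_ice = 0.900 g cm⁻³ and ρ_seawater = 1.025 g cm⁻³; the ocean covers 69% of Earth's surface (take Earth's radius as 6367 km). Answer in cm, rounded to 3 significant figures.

≈ 179 cm

Svalos: ice volume = 1590 km² × 353 m = 561.3 km³; 561.3 × (900/1025) = 492.8 km³ of water.
Luna: 6.95×10^14 m³ × (900/1025) = 6.102×10^14 m³ of water.
Lunis: 2.03×10^13 m³ × (900/1025) = 1.782×10^13 m³ of water.
Total added water ≈ 6.286×10^14 m³ over 3.52×10^14 m² → Δh = 1.79 m = 179 cm.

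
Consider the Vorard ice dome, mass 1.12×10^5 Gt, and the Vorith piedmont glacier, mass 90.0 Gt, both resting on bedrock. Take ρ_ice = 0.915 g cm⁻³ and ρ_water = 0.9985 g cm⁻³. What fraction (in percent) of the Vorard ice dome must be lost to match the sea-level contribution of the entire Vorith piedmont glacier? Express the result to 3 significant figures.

≈ 0.0804 %

Equal sea-level rise means equal mass of meltwater, i.e. equal mass of ice lost.
Ice mass of Vorith: 9.000×10^13 kg; ice mass of Vorard: 1.120×10^17 kg.
Fraction required = 9.000×10^13 / 1.120×10^17 = 8.04×10^-4 → 0.0804 %.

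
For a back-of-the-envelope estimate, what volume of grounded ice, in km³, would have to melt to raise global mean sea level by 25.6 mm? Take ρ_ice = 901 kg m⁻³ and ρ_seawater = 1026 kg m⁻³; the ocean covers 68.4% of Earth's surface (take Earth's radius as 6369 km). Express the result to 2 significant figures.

Required water volume = Δh × A = 0.0256 m × 3.49×10^14 m² = 8.926×10^12 m³ = 8926 km³.
Ice volume = water volume × ρ_w/ρ_ice = 8926 × 1026/901 = 1.0×10^4 km³.

≈ 1.0×10^4 km³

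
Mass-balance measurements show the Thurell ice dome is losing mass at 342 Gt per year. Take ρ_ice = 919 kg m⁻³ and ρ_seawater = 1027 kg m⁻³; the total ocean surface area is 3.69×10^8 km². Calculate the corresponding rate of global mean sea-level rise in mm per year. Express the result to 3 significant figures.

ρ_w = 1027 kg m⁻³. Annual water volume added = 342 Gt / ρ_w = 3.420×10^14 kg / 1027 kg m⁻³ = 3.330×10^11 m³.
Δh per year = 3.330×10^11 / 3.69×10^14 = 9.02×10^-4 m = 0.902 mm.

≈ 0.902 mm/yr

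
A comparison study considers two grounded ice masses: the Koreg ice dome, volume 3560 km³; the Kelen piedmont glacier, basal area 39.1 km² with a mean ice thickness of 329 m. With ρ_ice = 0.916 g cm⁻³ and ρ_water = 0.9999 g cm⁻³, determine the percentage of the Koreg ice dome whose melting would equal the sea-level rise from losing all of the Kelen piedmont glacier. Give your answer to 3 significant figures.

≈ 0.361 %

Equal sea-level rise means equal mass of meltwater, i.e. equal mass of ice lost.
Ice mass of Kelen: 1.178×10^13 kg; ice mass of Koreg: 3.261×10^15 kg.
Fraction required = 1.178×10^13 / 3.261×10^15 = 3.61×10^-3 → 0.361 %.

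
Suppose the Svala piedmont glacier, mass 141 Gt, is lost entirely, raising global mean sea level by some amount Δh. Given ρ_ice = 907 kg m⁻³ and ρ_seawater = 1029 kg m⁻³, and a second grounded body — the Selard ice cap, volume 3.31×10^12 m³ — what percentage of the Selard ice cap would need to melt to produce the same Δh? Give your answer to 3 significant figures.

≈ 4.70 %

Equal sea-level rise means equal mass of meltwater, i.e. equal mass of ice lost.
Ice mass of Svala: 1.410×10^14 kg; ice mass of Selard: 3.002×10^15 kg.
Fraction required = 1.410×10^14 / 3.002×10^15 = 0.0470 → 4.70 %.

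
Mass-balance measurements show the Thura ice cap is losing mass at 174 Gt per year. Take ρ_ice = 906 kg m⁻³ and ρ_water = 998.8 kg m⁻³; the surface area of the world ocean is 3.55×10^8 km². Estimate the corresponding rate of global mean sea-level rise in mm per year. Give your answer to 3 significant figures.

≈ 0.491 mm/yr

ρ_w = 998.8 kg m⁻³. Annual water volume added = 174 Gt / ρ_w = 1.740×10^14 kg / 998.8 kg m⁻³ = 1.742×10^11 m³.
Δh per year = 1.742×10^11 / 3.55×10^14 = 4.91×10^-4 m = 0.491 mm.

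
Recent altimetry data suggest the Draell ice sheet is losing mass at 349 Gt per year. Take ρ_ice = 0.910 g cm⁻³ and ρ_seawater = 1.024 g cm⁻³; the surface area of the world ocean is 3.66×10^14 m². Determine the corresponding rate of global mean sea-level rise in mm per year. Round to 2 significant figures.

ρ_w = 1.024 g cm⁻³ = 1024 kg m⁻³. Annual water volume added = 349 Gt / ρ_w = 3.490×10^14 kg / 1024 kg m⁻³ = 3.408×10^11 m³.
Δh per year = 3.408×10^11 / 3.66×10^14 = 9.31×10^-4 m = 0.93 mm.

≈ 0.93 mm/yr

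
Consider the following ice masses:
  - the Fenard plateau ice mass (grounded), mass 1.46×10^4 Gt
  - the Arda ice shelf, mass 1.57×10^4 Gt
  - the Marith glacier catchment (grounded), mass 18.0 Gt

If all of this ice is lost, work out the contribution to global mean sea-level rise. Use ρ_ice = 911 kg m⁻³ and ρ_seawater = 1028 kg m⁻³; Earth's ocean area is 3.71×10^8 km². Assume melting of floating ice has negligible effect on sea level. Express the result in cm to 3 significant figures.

≈ 3.83 cm

Fenard: 1.46×10^4 Gt = 1.460×10^16 kg; dividing by ρ_w = 1028 kg m⁻³ gives 1.420×10^13 m³ of water.
The Arda ice shelf is floating and already displaces its own weight of water, so its melt adds essentially nothing to sea level.
Marith: 18.0 Gt = 1.800×10^13 kg; dividing by ρ_w = 1028 kg m⁻³ gives 1.751×10^10 m³ of water.
Total added water ≈ 1.422×10^13 m³ over 3.71×10^14 m² → Δh = 0.0383 m = 3.83 cm.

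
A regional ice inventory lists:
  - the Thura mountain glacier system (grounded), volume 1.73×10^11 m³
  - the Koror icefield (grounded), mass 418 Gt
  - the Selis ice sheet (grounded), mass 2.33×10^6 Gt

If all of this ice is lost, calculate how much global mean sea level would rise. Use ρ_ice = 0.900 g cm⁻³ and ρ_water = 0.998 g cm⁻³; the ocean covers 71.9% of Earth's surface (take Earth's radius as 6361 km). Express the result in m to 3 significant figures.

≈ 6.39 m

Thura: 1.73×10^11 m³ × (900/998) = 1.560×10^11 m³ of water.
Koror: 418 Gt = 4.180×10^14 kg; dividing by ρ_w = 0.998 g cm⁻³ = 998 kg m⁻³ gives 4.188×10^11 m³ of water.
Selis: 2.33×10^6 Gt = 2.330×10^18 kg; dividing by ρ_w = 998 kg m⁻³ gives 2.335×10^15 m³ of water.
Total added water ≈ 2.335×10^15 m³ over 3.66×10^14 m² → Δh = 6.39 m.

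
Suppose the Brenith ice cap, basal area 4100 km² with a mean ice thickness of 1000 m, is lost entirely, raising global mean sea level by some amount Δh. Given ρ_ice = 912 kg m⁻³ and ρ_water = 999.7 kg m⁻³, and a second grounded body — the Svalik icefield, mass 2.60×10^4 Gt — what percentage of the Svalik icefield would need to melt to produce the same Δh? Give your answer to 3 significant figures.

≈ 14.4 %

Equal sea-level rise means equal mass of meltwater, i.e. equal mass of ice lost.
Ice mass of Brenith: 3.739×10^15 kg; ice mass of Svalik: 2.600×10^16 kg.
Fraction required = 3.739×10^15 / 2.600×10^16 = 0.144 → 14.4 %.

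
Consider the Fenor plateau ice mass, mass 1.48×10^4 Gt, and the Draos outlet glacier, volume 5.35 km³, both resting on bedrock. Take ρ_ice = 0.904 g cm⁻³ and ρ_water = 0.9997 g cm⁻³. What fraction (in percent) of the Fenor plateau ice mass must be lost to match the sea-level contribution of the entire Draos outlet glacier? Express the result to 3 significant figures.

Equal sea-level rise means equal mass of meltwater, i.e. equal mass of ice lost.
Ice mass of Draos: 4.836×10^12 kg; ice mass of Fenor: 1.480×10^16 kg.
Fraction required = 4.836×10^12 / 1.480×10^16 = 3.27×10^-4 → 0.0327 %.

≈ 0.0327 %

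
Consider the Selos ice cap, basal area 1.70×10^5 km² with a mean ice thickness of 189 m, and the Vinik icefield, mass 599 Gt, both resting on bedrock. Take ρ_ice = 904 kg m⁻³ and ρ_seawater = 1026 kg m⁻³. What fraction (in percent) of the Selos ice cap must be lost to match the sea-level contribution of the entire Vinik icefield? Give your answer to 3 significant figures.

Equal sea-level rise means equal mass of meltwater, i.e. equal mass of ice lost.
Ice mass of Vinik: 5.990×10^14 kg; ice mass of Selos: 2.905×10^16 kg.
Fraction required = 5.990×10^14 / 2.905×10^16 = 0.0206 → 2.06 %.

≈ 2.06 %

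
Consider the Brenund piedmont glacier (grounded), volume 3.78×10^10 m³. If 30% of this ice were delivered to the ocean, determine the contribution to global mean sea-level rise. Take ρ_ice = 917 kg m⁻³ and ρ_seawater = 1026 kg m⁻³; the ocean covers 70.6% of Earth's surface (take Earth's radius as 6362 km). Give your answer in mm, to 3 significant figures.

Brenund: 0.3 × 3.78×10^10 m³ × (917/1026) = 1.014×10^10 m³ of water.
Spread over 3.59×10^14 m² of ocean, Δh = 1.014×10^10 / 3.59×10^14 = 2.82×10^-5 m = 0.0282 mm.

≈ 0.0282 mm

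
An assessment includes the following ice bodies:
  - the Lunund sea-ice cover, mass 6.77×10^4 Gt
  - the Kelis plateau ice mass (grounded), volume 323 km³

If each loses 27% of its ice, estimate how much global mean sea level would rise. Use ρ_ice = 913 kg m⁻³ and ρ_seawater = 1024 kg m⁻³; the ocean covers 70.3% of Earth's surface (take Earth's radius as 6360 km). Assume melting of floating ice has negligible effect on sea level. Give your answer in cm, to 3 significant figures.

≈ 0.0218 cm

The Lunund sea-ice cover is floating and already displaces its own weight of water, so its melt adds essentially nothing to sea level.
Kelis: 0.27 × 323 km³ × (913/1024) = 77.76 km³ of water.
Total added water ≈ 7.776×10^10 m³ over 3.57×10^14 m² → Δh = 2.18×10^-4 m = 0.0218 cm.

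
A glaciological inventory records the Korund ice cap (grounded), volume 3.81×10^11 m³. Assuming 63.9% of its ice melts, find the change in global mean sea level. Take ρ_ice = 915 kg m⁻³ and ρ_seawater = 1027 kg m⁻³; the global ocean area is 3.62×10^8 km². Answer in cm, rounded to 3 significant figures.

≈ 0.0599 cm

Korund: 0.639 × 3.81×10^11 m³ × (915/1027) = 2.169×10^11 m³ of water.
Spread over 3.62×10^14 m² of ocean, Δh = 2.169×10^11 / 3.62×10^14 = 5.99×10^-4 m = 0.0599 cm.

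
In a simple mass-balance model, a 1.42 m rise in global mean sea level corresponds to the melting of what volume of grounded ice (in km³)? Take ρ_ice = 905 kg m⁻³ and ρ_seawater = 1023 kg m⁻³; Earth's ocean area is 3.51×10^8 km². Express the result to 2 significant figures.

≈ 5.6×10^5 km³

Required water volume = Δh × A = 1.42 m × 3.51×10^14 m² = 4.984×10^14 m³ = 4.984×10^5 km³.
Ice volume = water volume × ρ_w/ρ_ice = 4.984×10^5 × 1023/905 = 5.6×10^5 km³.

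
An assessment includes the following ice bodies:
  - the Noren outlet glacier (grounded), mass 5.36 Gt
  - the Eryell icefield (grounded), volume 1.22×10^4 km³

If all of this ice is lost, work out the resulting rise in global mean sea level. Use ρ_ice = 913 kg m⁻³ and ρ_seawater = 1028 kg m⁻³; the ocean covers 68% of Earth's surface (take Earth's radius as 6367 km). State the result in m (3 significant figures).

≈ 0.0313 m

Noren: 5.36 Gt = 5.360×10^12 kg; dividing by ρ_w = 1028 kg m⁻³ gives 5.214×10^9 m³ of water.
Eryell: 1.22×10^4 km³ × (913/1028) = 1.084×10^4 km³ of water.
Total added water ≈ 1.084×10^13 m³ over 3.46×10^14 m² → Δh = 0.0313 m.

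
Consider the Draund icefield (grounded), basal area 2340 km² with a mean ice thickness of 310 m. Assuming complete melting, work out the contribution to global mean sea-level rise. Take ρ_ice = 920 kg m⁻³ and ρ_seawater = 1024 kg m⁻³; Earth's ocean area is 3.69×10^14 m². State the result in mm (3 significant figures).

Draund: ice volume = 2340 km² × 310 m = 725.4 km³; 725.4 × (920/1024) = 651.7 km³ of water.
Spread over 3.69×10^14 m² of ocean, Δh = 6.517×10^11 / 3.69×10^14 = 1.77×10^-3 m = 1.77 mm.

≈ 1.77 mm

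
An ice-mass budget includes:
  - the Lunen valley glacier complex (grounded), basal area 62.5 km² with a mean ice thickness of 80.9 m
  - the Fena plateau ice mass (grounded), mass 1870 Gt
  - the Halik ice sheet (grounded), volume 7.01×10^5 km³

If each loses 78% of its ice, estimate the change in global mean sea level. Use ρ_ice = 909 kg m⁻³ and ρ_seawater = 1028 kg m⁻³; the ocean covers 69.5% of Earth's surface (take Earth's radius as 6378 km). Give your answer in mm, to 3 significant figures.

≈ 1360 mm

Lunen: ice volume = 62.5 km² × 80.9 m = 5.056 km³; 0.78 × 5.056 × (909/1028) = 3.487 km³ of water.
Fena: 0.78 × 1870 Gt = 1.459×10^15 kg; dividing by ρ_w = 1028 kg m⁻³ gives 1.419×10^12 m³ of water.
Halik: 0.78 × 7.01×10^5 km³ × (909/1028) = 4.835×10^5 km³ of water.
Total added water ≈ 4.849×10^14 m³ over 3.55×10^14 m² → Δh = 1.36 m = 1360 mm.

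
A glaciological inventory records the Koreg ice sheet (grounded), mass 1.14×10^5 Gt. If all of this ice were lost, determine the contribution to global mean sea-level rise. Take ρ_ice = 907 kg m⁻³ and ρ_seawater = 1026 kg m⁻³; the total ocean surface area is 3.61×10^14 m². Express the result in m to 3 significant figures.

Koreg: 1.14×10^5 Gt = 1.140×10^17 kg; dividing by ρ_w = 1026 kg m⁻³ gives 1.111×10^14 m³ of water.
Spread over 3.61×10^14 m² of ocean, Δh = 1.111×10^14 / 3.61×10^14 = 0.308 m.

≈ 0.308 m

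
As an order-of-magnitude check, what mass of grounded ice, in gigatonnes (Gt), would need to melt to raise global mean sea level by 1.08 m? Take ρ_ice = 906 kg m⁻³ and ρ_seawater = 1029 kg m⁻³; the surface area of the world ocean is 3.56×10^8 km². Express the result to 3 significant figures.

Required water volume = Δh × A = 1.08 m × 3.56×10^14 m² = 3.845×10^14 m³.
ρ_w = 1029 kg m⁻³, so the mass of water = 3.845×10^14 m³ × 1029 kg m⁻³ = 3.956×10^17 kg = 3.96×10^5 Gt (and the same mass of ice, by conservation).

≈ 3.96×10^5 Gt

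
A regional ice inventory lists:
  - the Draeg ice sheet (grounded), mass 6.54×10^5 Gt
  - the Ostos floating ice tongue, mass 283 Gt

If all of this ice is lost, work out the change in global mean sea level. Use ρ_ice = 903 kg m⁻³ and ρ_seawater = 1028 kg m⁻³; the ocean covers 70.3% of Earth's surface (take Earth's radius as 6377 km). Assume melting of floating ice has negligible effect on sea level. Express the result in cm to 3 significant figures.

Draeg: 6.54×10^5 Gt = 6.540×10^17 kg; dividing by ρ_w = 1028 kg m⁻³ gives 6.362×10^14 m³ of water.
The Ostos floating ice tongue is floating and already displaces its own weight of water, so its melt adds essentially nothing to sea level.
Total added water ≈ 6.362×10^14 m³ over 3.59×10^14 m² → Δh = 1.77 m = 177 cm.

≈ 177 cm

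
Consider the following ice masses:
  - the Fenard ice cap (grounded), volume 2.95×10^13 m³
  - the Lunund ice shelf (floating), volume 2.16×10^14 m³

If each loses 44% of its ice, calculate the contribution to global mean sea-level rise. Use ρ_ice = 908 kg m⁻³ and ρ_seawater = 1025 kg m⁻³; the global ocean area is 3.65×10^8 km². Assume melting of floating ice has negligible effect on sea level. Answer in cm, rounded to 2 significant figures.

≈ 3.2 cm

Fenard: 0.44 × 2.95×10^13 m³ × (908/1025) = 1.150×10^13 m³ of water.
The Lunund ice shelf is floating and already displaces its own weight of water, so its melt adds essentially nothing to sea level.
Total added water ≈ 1.150×10^13 m³ over 3.65×10^14 m² → Δh = 0.0315 m = 3.2 cm.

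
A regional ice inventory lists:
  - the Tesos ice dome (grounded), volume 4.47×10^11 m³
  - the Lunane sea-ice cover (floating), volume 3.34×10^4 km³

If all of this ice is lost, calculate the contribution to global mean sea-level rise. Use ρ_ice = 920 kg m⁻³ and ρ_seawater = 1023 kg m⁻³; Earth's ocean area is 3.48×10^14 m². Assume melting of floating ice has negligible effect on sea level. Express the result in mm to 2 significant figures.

Tesos: 4.47×10^11 m³ × (920/1023) = 4.020×10^11 m³ of water.
The Lunane sea-ice cover is floating and already displaces its own weight of water, so its melt adds essentially nothing to sea level.
Total added water ≈ 4.020×10^11 m³ over 3.48×10^14 m² → Δh = 1.16×10^-3 m = 1.2 mm.

≈ 1.2 mm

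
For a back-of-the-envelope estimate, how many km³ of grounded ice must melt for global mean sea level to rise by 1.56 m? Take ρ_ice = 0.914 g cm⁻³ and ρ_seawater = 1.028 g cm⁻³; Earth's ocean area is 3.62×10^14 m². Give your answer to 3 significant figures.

≈ 6.35×10^5 km³

Required water volume = Δh × A = 1.56 m × 3.62×10^14 m² = 5.647×10^14 m³ = 5.647×10^5 km³.
Ice volume = water volume × ρ_w/ρ_ice = 5.647×10^5 × 1028/914 = 6.35×10^5 km³.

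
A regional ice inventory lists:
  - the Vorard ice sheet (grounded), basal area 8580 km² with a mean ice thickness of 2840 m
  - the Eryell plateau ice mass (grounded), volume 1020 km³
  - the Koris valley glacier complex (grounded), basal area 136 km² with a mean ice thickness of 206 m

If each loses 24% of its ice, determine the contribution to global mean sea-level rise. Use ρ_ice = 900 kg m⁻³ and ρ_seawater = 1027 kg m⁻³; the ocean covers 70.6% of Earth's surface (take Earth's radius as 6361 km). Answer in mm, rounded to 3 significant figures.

≈ 14.9 mm

Vorard: ice volume = 8580 km² × 2840 m = 2.437×10^4 km³; 0.24 × 2.437×10^4 × (900/1027) = 5125 km³ of water.
Eryell: 0.24 × 1020 km³ × (900/1027) = 214.5 km³ of water.
Koris: ice volume = 136 km² × 206 m = 28.02 km³; 0.24 × 28.02 × (900/1027) = 5.892 km³ of water.
Total added water ≈ 5.345×10^12 m³ over 3.59×10^14 m² → Δh = 0.0149 m = 14.9 mm.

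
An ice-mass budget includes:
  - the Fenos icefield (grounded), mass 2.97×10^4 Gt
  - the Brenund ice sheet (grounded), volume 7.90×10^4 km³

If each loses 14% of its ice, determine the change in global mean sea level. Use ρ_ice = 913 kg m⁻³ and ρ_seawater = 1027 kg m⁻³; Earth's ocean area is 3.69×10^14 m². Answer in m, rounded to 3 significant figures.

≈ 0.0376 m

Fenos: 0.14 × 2.97×10^4 Gt = 4.158×10^15 kg; dividing by ρ_w = 1027 kg m⁻³ gives 4.049×10^12 m³ of water.
Brenund: 0.14 × 7.90×10^4 km³ × (913/1027) = 9832 km³ of water.
Total added water ≈ 1.388×10^13 m³ over 3.69×10^14 m² → Δh = 0.0376 m.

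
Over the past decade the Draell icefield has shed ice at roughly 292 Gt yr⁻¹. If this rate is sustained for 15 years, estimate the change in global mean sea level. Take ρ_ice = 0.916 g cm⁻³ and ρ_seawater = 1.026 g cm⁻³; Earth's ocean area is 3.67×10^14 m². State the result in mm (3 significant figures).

Total mass lost = 292 Gt/yr × 15 yr = 4380 Gt = 4.380×10^15 kg.
ρ_w = 1.026 g cm⁻³ = 1026 kg m⁻³, so water volume = 4.380×10^15 / 1026 = 4.269×10^12 m³.
Δh = 4.269×10^12 / 3.67×10^14 = 0.0116 m = 11.6 mm.

≈ 11.6 mm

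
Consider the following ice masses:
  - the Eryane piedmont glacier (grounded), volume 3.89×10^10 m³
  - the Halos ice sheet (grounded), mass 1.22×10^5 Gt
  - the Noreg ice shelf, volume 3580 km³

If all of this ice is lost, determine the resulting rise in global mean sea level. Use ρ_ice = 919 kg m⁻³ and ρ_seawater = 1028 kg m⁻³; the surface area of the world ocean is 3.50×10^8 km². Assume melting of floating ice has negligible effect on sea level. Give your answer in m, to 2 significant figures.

≈ 0.34 m

Eryane: 3.89×10^10 m³ × (919/1028) = 3.478×10^10 m³ of water.
Halos: 1.22×10^5 Gt = 1.220×10^17 kg; dividing by ρ_w = 1028 kg m⁻³ gives 1.187×10^14 m³ of water.
The Noreg ice shelf is floating and already displaces its own weight of water, so its melt adds essentially nothing to sea level.
Total added water ≈ 1.187×10^14 m³ over 3.50×10^14 m² → Δh = 0.339 m.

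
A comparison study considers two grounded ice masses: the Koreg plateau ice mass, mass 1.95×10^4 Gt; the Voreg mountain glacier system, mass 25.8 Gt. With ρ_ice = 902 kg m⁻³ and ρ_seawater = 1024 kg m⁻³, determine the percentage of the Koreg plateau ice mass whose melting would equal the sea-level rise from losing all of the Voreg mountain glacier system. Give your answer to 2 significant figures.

≈ 0.13 %

Equal sea-level rise means equal mass of meltwater, i.e. equal mass of ice lost.
Ice mass of Voreg: 2.580×10^13 kg; ice mass of Koreg: 1.950×10^16 kg.
Fraction required = 2.580×10^13 / 1.950×10^16 = 1.32×10^-3 → 0.13 %.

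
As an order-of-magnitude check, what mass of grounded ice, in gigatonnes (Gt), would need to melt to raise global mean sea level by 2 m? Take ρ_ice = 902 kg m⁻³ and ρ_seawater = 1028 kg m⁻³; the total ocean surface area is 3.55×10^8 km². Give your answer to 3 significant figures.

≈ 7.30×10^5 Gt

Required water volume = Δh × A = 2 m × 3.55×10^14 m² = 7.100×10^14 m³.
ρ_w = 1028 kg m⁻³, so the mass of water = 7.100×10^14 m³ × 1028 kg m⁻³ = 7.299×10^17 kg = 7.30×10^5 Gt (and the same mass of ice, by conservation).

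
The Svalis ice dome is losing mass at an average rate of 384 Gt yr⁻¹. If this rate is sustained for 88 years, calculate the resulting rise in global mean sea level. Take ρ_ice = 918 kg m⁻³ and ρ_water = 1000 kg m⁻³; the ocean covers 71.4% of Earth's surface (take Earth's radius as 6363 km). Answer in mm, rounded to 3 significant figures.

≈ 93.0 mm

Total mass lost = 384 Gt/yr × 88 yr = 3.379×10^4 Gt = 3.379×10^16 kg.
ρ_w = 1000 kg m⁻³, so water volume = 3.379×10^16 / 1000 = 3.379×10^13 m³.
Δh = 3.379×10^13 / 3.63×10^14 = 0.0930 m = 93.0 mm.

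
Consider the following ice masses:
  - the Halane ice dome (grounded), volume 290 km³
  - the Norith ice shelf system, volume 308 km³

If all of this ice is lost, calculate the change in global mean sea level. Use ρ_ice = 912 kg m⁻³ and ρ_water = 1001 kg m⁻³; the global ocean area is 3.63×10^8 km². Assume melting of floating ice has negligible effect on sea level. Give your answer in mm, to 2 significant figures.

Halane: 290 km³ × (912/1001) = 264.2 km³ of water.
The Norith ice shelf system is floating and already displaces its own weight of water, so its melt adds essentially nothing to sea level.
Total added water ≈ 2.642×10^11 m³ over 3.63×10^14 m² → Δh = 7.28×10^-4 m = 0.73 mm.

≈ 0.73 mm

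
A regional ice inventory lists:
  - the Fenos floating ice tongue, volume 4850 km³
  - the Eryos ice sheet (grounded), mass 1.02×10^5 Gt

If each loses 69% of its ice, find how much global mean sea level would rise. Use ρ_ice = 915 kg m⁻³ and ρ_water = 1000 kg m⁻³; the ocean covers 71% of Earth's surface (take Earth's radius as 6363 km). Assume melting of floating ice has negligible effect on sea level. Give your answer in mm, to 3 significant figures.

The Fenos floating ice tongue is floating and already displaces its own weight of water, so its melt adds essentially nothing to sea level.
Eryos: 0.69 × 1.02×10^5 Gt = 7.038×10^16 kg; dividing by ρ_w = 1000 kg m⁻³ gives 7.038×10^13 m³ of water.
Total added water ≈ 7.038×10^13 m³ over 3.61×10^14 m² → Δh = 0.195 m = 195 mm.

≈ 195 mm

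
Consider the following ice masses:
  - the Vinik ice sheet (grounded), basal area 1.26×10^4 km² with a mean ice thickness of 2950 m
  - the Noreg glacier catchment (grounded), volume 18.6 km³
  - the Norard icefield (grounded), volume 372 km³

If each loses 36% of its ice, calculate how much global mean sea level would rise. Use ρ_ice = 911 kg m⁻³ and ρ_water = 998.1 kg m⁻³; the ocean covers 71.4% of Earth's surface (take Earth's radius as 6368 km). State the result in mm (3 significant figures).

Vinik: ice volume = 1.26×10^4 km² × 2950 m = 3.717×10^4 km³; 0.36 × 3.717×10^4 × (911/998.1) = 1.221×10^4 km³ of water.
Noreg: 0.36 × 18.6 km³ × (911/998.1) = 6.112 km³ of water.
Norard: 0.36 × 372 km³ × (911/998.1) = 122.2 km³ of water.
Total added water ≈ 1.234×10^13 m³ over 3.64×10^14 m² → Δh = 0.0339 m = 33.9 mm.

≈ 33.9 mm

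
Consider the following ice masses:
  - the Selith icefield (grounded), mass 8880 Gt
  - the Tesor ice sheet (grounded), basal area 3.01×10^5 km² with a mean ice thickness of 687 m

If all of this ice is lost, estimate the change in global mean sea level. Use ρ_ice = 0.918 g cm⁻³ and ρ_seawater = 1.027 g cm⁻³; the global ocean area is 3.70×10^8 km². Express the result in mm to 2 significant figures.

≈ 520 mm

Selith: 8880 Gt = 8.880×10^15 kg; dividing by ρ_w = 1.027 g cm⁻³ = 1027 kg m⁻³ gives 8.647×10^12 m³ of water.
Tesor: ice volume = 3.01×10^5 km² × 687 m = 2.068×10^5 km³; 2.068×10^5 × (918/1027) = 1.848×10^5 km³ of water.
Total added water ≈ 1.935×10^14 m³ over 3.70×10^14 m² → Δh = 0.523 m = 520 mm.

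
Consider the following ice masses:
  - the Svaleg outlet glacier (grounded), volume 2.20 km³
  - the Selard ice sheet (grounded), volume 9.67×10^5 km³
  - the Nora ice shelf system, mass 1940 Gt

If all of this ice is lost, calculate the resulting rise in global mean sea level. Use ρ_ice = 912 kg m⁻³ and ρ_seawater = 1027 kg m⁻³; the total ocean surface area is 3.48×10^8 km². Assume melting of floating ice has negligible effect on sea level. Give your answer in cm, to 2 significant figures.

≈ 250 cm

Svaleg: 2.20 km³ × (912/1027) = 1.954 km³ of water.
Selard: 9.67×10^5 km³ × (912/1027) = 8.587×10^5 km³ of water.
The Nora ice shelf system is floating and already displaces its own weight of water, so its melt adds essentially nothing to sea level.
Total added water ≈ 8.587×10^14 m³ over 3.48×10^14 m² → Δh = 2.47 m = 250 cm.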